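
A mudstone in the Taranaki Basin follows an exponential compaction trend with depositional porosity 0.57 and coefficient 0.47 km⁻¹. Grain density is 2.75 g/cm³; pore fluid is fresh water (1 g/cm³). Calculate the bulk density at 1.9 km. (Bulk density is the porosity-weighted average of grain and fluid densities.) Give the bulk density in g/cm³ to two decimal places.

2.34 g/cm³

Porosity at depth: φ = 0.57·exp(−0.47×1.9) = 0.57×0.4094 = 0.2334
Bulk density: ρ_b = (1−φ)ρ_g + φ·ρ_f = 0.7666×2.75 + 0.2334×1
       = 2.108 + 0.233 = 2.342 g/cm³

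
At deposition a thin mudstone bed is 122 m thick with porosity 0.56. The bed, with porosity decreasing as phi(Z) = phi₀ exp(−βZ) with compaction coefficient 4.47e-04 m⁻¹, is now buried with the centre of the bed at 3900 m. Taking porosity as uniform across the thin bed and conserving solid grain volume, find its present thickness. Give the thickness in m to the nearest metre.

60 m

Working in km (1 km = 1000 m; β in km⁻¹ = β in m⁻¹ × 1000):
Porosity at 3.9 km: phi = 0.56·exp(−0.447×3.9) = 0.0980
Solid-volume conservation: h(1−phi) = h₀(1−phi₀) ⇒ h = h₀·(1−phi₀)/(1−phi)
h = 0.122 × (1 − 0.56)/(1 − 0.0980) = 0.122 × 0.4878 = 0.0595 km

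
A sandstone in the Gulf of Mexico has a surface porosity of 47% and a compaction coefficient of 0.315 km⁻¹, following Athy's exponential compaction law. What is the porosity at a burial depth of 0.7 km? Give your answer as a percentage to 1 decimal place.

φ = φ₀·exp(−k·Z) = 0.47 × exp(−0.315 × 0.7) = 0.47 × exp(−0.2205)
  = 0.47 × 0.8021 = 0.3770

37.7%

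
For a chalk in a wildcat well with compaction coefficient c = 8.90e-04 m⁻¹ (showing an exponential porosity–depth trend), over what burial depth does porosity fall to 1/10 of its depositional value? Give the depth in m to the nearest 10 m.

Working in km (1 km = 1000 m; c in km⁻¹ = c in m⁻¹ × 1000):
n/n₀ = 1/10 ⇒ exp(−c·z) = 1/10 ⇒ z = ln(10) / c
z = 2.3026 / 0.89 = 2.587 km

2590 m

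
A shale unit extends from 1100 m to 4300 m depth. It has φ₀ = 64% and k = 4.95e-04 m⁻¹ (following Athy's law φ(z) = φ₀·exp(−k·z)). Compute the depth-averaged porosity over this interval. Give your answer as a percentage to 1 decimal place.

Working in km (1 km = 1000 m; k in km⁻¹ = k in m⁻¹ × 1000):
⟨φ⟩ = (1/(z₂−z₁)) ∫ φ₀ e^(−kz) dz = φ₀·(e^(−k·z₁) − e^(−k·z₂)) / (k·(z₂−z₁))
e^(−0.495×1.1) = 0.5801; e^(−0.495×4.3) = 0.1190
⟨φ⟩ = 0.64 × (0.5801 − 0.1190) / (0.495 × 3.2) = 0.64 × 0.2911 = 0.1863

18.6%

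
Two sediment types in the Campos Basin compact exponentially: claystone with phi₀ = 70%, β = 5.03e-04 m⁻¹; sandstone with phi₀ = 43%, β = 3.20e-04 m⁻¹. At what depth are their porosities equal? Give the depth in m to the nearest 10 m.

Working in km (1 km = 1000 m; β in km⁻¹ = β in m⁻¹ × 1000):
Set phi₀ₐ e^(−βₐz) = phi₀ᵦ e^(−βᵦz) ⇒ ln(phi₀ₐ/phi₀ᵦ) = (βₐ − βᵦ)·z
z = ln(0.7/0.43) / (0.503 − 0.32) = 0.4873 / 0.183 = 2.663 km

2660 m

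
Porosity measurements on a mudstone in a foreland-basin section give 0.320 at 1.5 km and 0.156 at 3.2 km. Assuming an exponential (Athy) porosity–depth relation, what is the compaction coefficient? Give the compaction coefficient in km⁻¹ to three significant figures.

0.423 km⁻¹

Athy: φ(Z) = φ₀ e^(−kZ) ⇒ φ₁/φ₂ = e^{k(Z₂−Z₁)} ⇒ k = ln(φ₁/φ₂)/(Z₂−Z₁)
k = ln(0.32/0.156) / (3.2 − 1.5) = ln(2.051) / 1.7 = 0.7185 / 1.7 = 0.4226 km⁻¹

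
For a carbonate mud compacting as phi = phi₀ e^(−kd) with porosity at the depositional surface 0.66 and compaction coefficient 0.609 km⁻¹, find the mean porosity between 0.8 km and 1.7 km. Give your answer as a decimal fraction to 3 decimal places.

⟨phi⟩ = (1/(d₂−d₁)) ∫ phi₀ e^(−kd) dd = phi₀·(e^(−k·d₁) − e^(−k·d₂)) / (k·(d₂−d₁))
e^(−0.609×0.8) = 0.6143; e^(−0.609×1.7) = 0.3551
⟨phi⟩ = 0.66 × (0.6143 − 0.3551) / (0.609 × 0.9) = 0.66 × 0.4730 = 0.3121

0.312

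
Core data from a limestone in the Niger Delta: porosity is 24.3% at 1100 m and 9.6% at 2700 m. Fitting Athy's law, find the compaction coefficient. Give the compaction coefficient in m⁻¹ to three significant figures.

0.000580 m⁻¹

Working in km (1 km = 1000 m; β in km⁻¹ = β in m⁻¹ × 1000):
Athy: n(z) = n₀ e^(−βz) ⇒ n₁/n₂ = e^{β(z₂−z₁)} ⇒ β = ln(n₁/n₂)/(z₂−z₁)
β = ln(0.243/0.096) / (2.7 − 1.1) = ln(2.531) / 1.6 = 0.9287 / 1.6 = 0.5804 km⁻¹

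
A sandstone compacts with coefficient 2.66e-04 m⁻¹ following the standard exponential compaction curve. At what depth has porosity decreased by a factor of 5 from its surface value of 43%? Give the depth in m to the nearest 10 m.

Working in km (1 km = 1000 m; c in km⁻¹ = c in m⁻¹ × 1000):
φ/φ₀ = 1/5 ⇒ exp(−c·Z) = 1/5 ⇒ Z = ln(5) / c
Z = 1.6094 / 0.266 = 6.051 km

6050 m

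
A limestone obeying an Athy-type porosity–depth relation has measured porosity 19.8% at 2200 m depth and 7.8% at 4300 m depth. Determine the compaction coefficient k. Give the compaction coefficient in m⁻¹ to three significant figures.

0.000444 m⁻¹

Working in km (1 km = 1000 m; k in km⁻¹ = k in m⁻¹ × 1000):
Athy: φ(d) = φ₀ e^(−kd) ⇒ φ₁/φ₂ = e^{k(d₂−d₁)} ⇒ k = ln(φ₁/φ₂)/(d₂−d₁)
k = ln(0.198/0.078) / (4.3 − 2.2) = ln(2.538) / 2.1 = 0.9316 / 2.1 = 0.4436 km⁻¹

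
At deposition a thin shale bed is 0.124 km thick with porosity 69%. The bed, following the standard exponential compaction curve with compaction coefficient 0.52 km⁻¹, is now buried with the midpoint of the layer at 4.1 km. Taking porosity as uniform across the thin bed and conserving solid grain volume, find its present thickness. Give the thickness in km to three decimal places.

Porosity at 4.1 km: n = 0.69·exp(−0.52×4.1) = 0.0818
Solid-volume conservation: h(1−n) = h₀(1−n₀) ⇒ h = h₀·(1−n₀)/(1−n)
h = 0.124 × (1 − 0.69)/(1 − 0.0818) = 0.124 × 0.3376 = 0.0419 km

0.042 km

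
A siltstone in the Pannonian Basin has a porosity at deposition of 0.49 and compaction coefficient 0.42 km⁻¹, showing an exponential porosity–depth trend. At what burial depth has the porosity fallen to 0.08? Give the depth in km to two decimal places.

Invert Athy's law: d = ln(n₀/n) / c
d = ln(0.49/0.08) / 0.42 = ln(6.125) / 0.42 = 1.8124 / 0.42 = 4.315 km

4.32 km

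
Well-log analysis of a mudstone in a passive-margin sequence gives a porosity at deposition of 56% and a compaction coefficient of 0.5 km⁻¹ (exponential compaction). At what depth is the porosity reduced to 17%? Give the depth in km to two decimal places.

Invert Athy's law: d = ln(phi₀/phi) / c
d = ln(0.56/0.17) / 0.5 = ln(3.294) / 0.5 = 1.1921 / 0.5 = 2.384 km

2.38 km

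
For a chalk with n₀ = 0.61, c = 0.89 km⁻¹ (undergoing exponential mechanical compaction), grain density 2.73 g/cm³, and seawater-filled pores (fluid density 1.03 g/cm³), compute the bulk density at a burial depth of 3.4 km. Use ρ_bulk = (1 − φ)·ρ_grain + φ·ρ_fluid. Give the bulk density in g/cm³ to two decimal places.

Porosity at depth: n = 0.61·exp(−0.89×3.4) = 0.61×0.0485 = 0.0296
Bulk density: ρ_b = (1−n)ρ_g + n·ρ_f = 0.9704×2.73 + 0.0296×1.03
       = 2.649 + 0.030 = 2.680 g/cm³

2.68 g/cm³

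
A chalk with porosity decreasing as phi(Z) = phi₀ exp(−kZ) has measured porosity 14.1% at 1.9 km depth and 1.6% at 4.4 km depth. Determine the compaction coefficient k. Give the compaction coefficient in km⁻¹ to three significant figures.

Athy: phi(Z) = phi₀ e^(−kZ) ⇒ phi₁/phi₂ = e^{k(Z₂−Z₁)} ⇒ k = ln(phi₁/phi₂)/(Z₂−Z₁)
k = ln(0.141/0.016) / (4.4 − 1.9) = ln(8.812) / 2.5 = 2.1762 / 2.5 = 0.8705 km⁻¹

0.870 km⁻¹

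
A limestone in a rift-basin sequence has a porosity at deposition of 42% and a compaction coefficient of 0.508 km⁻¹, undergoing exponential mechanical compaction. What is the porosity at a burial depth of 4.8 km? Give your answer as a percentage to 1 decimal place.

n = n₀·exp(−c·d) = 0.42 × exp(−0.508 × 4.8) = 0.42 × exp(−2.438)
  = 0.42 × 0.0873 = 0.0367

3.7%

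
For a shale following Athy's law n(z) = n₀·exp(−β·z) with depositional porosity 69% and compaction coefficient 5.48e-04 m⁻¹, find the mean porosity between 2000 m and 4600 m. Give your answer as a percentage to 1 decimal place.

12.3%

Working in km (1 km = 1000 m; β in km⁻¹ = β in m⁻¹ × 1000):
⟨n⟩ = (1/(z₂−z₁)) ∫ n₀ e^(−βz) dz = n₀·(e^(−β·z₁) − e^(−β·z₂)) / (β·(z₂−z₁))
e^(−0.548×2) = 0.3342; e^(−0.548×4.6) = 0.0804
⟨n⟩ = 0.69 × (0.3342 − 0.0804) / (0.548 × 2.6) = 0.69 × 0.1781 = 0.1229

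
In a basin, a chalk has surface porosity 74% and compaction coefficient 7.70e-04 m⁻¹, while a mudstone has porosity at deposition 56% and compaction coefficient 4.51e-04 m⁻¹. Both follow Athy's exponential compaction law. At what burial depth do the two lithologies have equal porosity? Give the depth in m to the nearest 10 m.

Working in km (1 km = 1000 m; β in km⁻¹ = β in m⁻¹ × 1000):
Set n₀ₐ e^(−βₐz) = n₀ᵦ e^(−βᵦz) ⇒ ln(n₀ₐ/n₀ᵦ) = (βₐ − βᵦ)·z
z = ln(0.74/0.56) / (0.77 − 0.451) = 0.2787 / 0.319 = 0.874 km

870 m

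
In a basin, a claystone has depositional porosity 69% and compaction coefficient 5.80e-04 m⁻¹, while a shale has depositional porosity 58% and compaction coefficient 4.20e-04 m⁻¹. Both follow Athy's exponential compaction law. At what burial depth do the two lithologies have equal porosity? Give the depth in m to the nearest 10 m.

Working in km (1 km = 1000 m; k in km⁻¹ = k in m⁻¹ × 1000):
Set n₀ₐ e^(−kₐZ) = n₀ᵦ e^(−kᵦZ) ⇒ ln(n₀ₐ/n₀ᵦ) = (kₐ − kᵦ)·Z
Z = ln(0.69/0.58) / (0.58 − 0.42) = 0.1737 / 0.16 = 1.085 km

1090 m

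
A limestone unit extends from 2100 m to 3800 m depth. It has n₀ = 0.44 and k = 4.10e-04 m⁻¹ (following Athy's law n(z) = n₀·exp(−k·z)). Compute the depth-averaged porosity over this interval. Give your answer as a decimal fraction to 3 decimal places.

0.134

Working in km (1 km = 1000 m; k in km⁻¹ = k in m⁻¹ × 1000):
⟨n⟩ = (1/(z₂−z₁)) ∫ n₀ e^(−kz) dz = n₀·(e^(−k·z₁) − e^(−k·z₂)) / (k·(z₂−z₁))
e^(−0.41×2.1) = 0.4227; e^(−0.41×3.8) = 0.2106
⟨n⟩ = 0.44 × (0.4227 − 0.2106) / (0.41 × 1.7) = 0.44 × 0.3044 = 0.1339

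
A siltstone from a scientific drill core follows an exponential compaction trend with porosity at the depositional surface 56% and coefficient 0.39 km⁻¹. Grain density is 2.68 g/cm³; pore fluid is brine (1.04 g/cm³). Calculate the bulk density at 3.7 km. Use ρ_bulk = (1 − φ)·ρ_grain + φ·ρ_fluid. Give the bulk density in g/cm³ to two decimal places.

2.46 g/cm³

Porosity at depth: phi = 0.56·exp(−0.39×3.7) = 0.56×0.2362 = 0.1323
Bulk density: ρ_b = (1−phi)ρ_g + phi·ρ_f = 0.8677×2.68 + 0.1323×1.04
       = 2.325 + 0.138 = 2.463 g/cm³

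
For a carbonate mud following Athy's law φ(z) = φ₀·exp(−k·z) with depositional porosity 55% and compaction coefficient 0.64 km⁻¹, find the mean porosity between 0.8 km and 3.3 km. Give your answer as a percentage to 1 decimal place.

⟨φ⟩ = (1/(z₂−z₁)) ∫ φ₀ e^(−kz) dz = φ₀·(e^(−k·z₁) − e^(−k·z₂)) / (k·(z₂−z₁))
e^(−0.64×0.8) = 0.5993; e^(−0.64×3.3) = 0.1210
⟨φ⟩ = 0.55 × (0.5993 − 0.1210) / (0.64 × 2.5) = 0.55 × 0.2989 = 0.1644

16.4%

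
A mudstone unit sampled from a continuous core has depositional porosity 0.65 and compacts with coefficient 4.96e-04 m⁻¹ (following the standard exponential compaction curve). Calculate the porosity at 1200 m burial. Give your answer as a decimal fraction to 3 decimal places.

Working in km (1 km = 1000 m; k in km⁻¹ = k in m⁻¹ × 1000):
φ = φ₀·exp(−k·Z) = 0.65 × exp(−0.496 × 1.2) = 0.65 × exp(−0.5952)
  = 0.65 × 0.5515 = 0.3584

0.358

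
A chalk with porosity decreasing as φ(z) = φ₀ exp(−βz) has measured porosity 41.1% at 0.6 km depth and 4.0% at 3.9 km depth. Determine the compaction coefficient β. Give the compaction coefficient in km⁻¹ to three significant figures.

Athy: φ(z) = φ₀ e^(−βz) ⇒ φ₁/φ₂ = e^{β(z₂−z₁)} ⇒ β = ln(φ₁/φ₂)/(z₂−z₁)
β = ln(0.411/0.04) / (3.9 − 0.6) = ln(10.27) / 3.3 = 2.3297 / 3.3 = 0.706 km⁻¹

0.706 km⁻¹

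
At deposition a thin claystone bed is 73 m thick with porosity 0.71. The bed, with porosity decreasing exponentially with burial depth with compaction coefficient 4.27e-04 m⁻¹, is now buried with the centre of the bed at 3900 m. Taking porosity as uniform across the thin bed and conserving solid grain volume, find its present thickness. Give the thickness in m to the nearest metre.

Working in km (1 km = 1000 m; c in km⁻¹ = c in m⁻¹ × 1000):
Porosity at 3.9 km: phi = 0.71·exp(−0.427×3.9) = 0.1343
Solid-volume conservation: h(1−phi) = h₀(1−phi₀) ⇒ h = h₀·(1−phi₀)/(1−phi)
h = 0.073 × (1 − 0.71)/(1 − 0.1343) = 0.073 × 0.3350 = 0.0245 km

24 m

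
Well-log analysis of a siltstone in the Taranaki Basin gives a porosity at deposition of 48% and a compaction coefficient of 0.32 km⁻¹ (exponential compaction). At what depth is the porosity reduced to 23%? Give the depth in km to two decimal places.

2.30 km

Invert Athy's law: d = ln(phi₀/phi) / β
d = ln(0.48/0.23) / 0.32 = ln(2.087) / 0.32 = 0.7357 / 0.32 = 2.299 km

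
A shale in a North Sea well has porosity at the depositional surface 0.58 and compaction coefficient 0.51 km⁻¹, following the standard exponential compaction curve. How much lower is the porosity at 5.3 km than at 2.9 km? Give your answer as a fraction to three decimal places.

0.093

phi(2.9) = 0.58·e^(−0.51×2.9) = 0.1322
phi(5.3) = 0.58·e^(−0.51×5.3) = 0.0389
Δphi = 0.1322 − 0.0389 = 0.0933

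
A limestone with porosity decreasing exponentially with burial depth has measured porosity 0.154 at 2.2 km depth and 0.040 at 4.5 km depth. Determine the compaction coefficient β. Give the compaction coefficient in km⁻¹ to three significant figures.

Athy: φ(d) = φ₀ e^(−βd) ⇒ φ₁/φ₂ = e^{β(d₂−d₁)} ⇒ β = ln(φ₁/φ₂)/(d₂−d₁)
β = ln(0.154/0.04) / (4.5 − 2.2) = ln(3.85) / 2.3 = 1.3481 / 2.3 = 0.5861 km⁻¹

0.586 km⁻¹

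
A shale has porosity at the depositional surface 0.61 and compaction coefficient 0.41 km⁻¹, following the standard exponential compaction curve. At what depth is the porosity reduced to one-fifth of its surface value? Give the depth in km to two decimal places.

3.93 km

n/n₀ = 1/5 ⇒ exp(−k·z) = 1/5 ⇒ z = ln(5) / k
z = 1.6094 / 0.41 = 3.925 km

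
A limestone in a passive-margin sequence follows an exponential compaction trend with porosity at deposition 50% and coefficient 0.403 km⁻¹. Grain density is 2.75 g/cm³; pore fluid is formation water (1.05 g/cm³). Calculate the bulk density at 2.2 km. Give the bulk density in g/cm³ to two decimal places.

Porosity at depth: phi = 0.5·exp(−0.403×2.2) = 0.5×0.4121 = 0.2060
Bulk density: ρ_b = (1−phi)ρ_g + phi·ρ_f = 0.7940×2.75 + 0.2060×1.05
       = 2.183 + 0.216 = 2.400 g/cm³

2.40 g/cm³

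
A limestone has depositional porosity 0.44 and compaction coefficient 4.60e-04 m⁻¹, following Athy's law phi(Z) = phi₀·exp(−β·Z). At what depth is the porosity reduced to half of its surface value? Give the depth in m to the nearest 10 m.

Working in km (1 km = 1000 m; β in km⁻¹ = β in m⁻¹ × 1000):
phi/phi₀ = 1/2 ⇒ exp(−β·Z) = 1/2 ⇒ Z = ln(2) / β
Z = 0.6931 / 0.46 = 1.507 km

1510 m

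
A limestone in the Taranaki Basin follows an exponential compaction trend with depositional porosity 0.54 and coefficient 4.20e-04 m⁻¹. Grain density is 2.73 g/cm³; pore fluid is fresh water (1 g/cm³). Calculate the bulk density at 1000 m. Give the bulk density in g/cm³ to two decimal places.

Working in km (1 km = 1000 m; β in km⁻¹ = β in m⁻¹ × 1000):
Porosity at depth: φ = 0.54·exp(−0.42×1) = 0.54×0.6570 = 0.3548
Bulk density: ρ_b = (1−φ)ρ_g + φ·ρ_f = 0.6452×2.73 + 0.3548×1
       = 1.761 + 0.355 = 2.116 g/cm³

2.12 g/cm³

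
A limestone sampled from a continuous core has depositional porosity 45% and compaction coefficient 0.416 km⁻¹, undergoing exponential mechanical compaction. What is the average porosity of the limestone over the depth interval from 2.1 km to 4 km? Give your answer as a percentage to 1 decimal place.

⟨n⟩ = (1/(z₂−z₁)) ∫ n₀ e^(−βz) dz = n₀·(e^(−β·z₁) − e^(−β·z₂)) / (β·(z₂−z₁))
e^(−0.416×2.1) = 0.4174; e^(−0.416×4) = 0.1894
⟨n⟩ = 0.45 × (0.4174 − 0.1894) / (0.416 × 1.9) = 0.45 × 0.2885 = 0.1298

13.0%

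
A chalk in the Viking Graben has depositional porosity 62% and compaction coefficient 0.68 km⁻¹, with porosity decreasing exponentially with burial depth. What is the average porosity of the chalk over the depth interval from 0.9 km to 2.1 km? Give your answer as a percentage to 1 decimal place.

⟨φ⟩ = (1/(Z₂−Z₁)) ∫ φ₀ e^(−kZ) dZ = φ₀·(e^(−k·Z₁) − e^(−k·Z₂)) / (k·(Z₂−Z₁))
e^(−0.68×0.9) = 0.5423; e^(−0.68×2.1) = 0.2398
⟨φ⟩ = 0.62 × (0.5423 − 0.2398) / (0.68 × 1.2) = 0.62 × 0.3707 = 0.2298

23.0%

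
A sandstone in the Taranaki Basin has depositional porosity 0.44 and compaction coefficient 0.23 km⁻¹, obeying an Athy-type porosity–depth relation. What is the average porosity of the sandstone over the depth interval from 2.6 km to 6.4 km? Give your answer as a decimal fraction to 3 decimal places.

⟨n⟩ = (1/(Z₂−Z₁)) ∫ n₀ e^(−βZ) dZ = n₀·(e^(−β·Z₁) − e^(−β·Z₂)) / (β·(Z₂−Z₁))
e^(−0.23×2.6) = 0.5499; e^(−0.23×6.4) = 0.2295
⟨n⟩ = 0.44 × (0.5499 − 0.2295) / (0.23 × 3.8) = 0.44 × 0.3666 = 0.1613

0.161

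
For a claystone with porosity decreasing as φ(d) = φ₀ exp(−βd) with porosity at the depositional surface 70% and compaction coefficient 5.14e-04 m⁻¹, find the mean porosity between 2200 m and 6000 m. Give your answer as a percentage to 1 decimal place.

Working in km (1 km = 1000 m; β in km⁻¹ = β in m⁻¹ × 1000):
⟨φ⟩ = (1/(d₂−d₁)) ∫ φ₀ e^(−βd) dd = φ₀·(e^(−β·d₁) − e^(−β·d₂)) / (β·(d₂−d₁))
e^(−0.514×2.2) = 0.3228; e^(−0.514×6) = 0.0458
⟨φ⟩ = 0.7 × (0.3228 − 0.0458) / (0.514 × 3.8) = 0.7 × 0.1418 = 0.0993

9.9%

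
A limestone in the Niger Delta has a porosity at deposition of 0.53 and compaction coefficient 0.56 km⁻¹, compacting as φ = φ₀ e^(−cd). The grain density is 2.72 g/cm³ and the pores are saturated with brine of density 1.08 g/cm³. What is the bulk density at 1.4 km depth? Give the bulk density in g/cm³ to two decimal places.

Porosity at depth: φ = 0.53·exp(−0.56×1.4) = 0.53×0.4566 = 0.2420
Bulk density: ρ_b = (1−φ)ρ_g + φ·ρ_f = 0.7580×2.72 + 0.2420×1.08
       = 2.062 + 0.261 = 2.323 g/cm³

2.32 g/cm³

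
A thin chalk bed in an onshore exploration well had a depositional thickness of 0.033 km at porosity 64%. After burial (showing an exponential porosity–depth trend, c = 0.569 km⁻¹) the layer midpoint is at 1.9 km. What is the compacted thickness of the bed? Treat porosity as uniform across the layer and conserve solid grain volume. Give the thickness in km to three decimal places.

0.015 km

Porosity at 1.9 km: φ = 0.64·exp(−0.569×1.9) = 0.2171
Solid-volume conservation: h(1−φ) = h₀(1−φ₀) ⇒ h = h₀·(1−φ₀)/(1−φ)
h = 0.033 × (1 − 0.64)/(1 − 0.2171) = 0.033 × 0.4598 = 0.0152 km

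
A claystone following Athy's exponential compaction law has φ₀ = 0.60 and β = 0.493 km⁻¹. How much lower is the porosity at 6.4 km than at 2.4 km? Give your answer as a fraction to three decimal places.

0.158

φ(2.4) = 0.6·e^(−0.493×2.4) = 0.1838
φ(6.4) = 0.6·e^(−0.493×6.4) = 0.0256
Δφ = 0.1838 − 0.0256 = 0.1582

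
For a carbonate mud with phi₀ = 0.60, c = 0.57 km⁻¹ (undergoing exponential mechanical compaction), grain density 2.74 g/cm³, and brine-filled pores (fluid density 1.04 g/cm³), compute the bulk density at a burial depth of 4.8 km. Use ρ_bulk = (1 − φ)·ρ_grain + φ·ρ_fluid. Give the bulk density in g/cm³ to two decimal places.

2.67 g/cm³

Porosity at depth: phi = 0.6·exp(−0.57×4.8) = 0.6×0.0648 = 0.0389
Bulk density: ρ_b = (1−phi)ρ_g + phi·ρ_f = 0.9611×2.74 + 0.0389×1.04
       = 2.633 + 0.040 = 2.674 g/cm³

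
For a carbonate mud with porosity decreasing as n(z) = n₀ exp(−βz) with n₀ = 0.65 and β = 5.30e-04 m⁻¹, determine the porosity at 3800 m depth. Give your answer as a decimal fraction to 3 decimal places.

Working in km (1 km = 1000 m; β in km⁻¹ = β in m⁻¹ × 1000):
n = n₀·exp(−β·z) = 0.65 × exp(−0.53 × 3.8) = 0.65 × exp(−2.014)
  = 0.65 × 0.1335 = 0.0867

0.087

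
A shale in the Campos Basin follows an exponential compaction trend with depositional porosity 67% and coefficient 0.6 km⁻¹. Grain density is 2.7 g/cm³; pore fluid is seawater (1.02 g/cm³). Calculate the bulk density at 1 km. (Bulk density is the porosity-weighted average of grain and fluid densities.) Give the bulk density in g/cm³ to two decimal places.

2.08 g/cm³

Porosity at depth: n = 0.67·exp(−0.6×1) = 0.67×0.5488 = 0.3677
Bulk density: ρ_b = (1−n)ρ_g + n·ρ_f = 0.6323×2.7 + 0.3677×1.02
       = 1.707 + 0.375 = 2.082 g/cm³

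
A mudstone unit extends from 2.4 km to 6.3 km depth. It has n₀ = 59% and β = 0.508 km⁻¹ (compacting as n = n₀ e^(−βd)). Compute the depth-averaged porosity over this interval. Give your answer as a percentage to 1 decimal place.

⟨n⟩ = (1/(d₂−d₁)) ∫ n₀ e^(−βd) dd = n₀·(e^(−β·d₁) − e^(−β·d₂)) / (β·(d₂−d₁))
e^(−0.508×2.4) = 0.2955; e^(−0.508×6.3) = 0.0407
⟨n⟩ = 0.59 × (0.2955 − 0.0407) / (0.508 × 3.9) = 0.59 × 0.1286 = 0.0759

7.6%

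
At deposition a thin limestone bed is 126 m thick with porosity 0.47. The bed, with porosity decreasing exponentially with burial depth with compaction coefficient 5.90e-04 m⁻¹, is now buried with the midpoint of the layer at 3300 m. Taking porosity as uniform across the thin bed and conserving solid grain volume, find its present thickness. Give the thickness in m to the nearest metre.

72 m

Working in km (1 km = 1000 m; k in km⁻¹ = k in m⁻¹ × 1000):
Porosity at 3.3 km: φ = 0.47·exp(−0.59×3.3) = 0.0671
Solid-volume conservation: h(1−φ) = h₀(1−φ₀) ⇒ h = h₀·(1−φ₀)/(1−φ)
h = 0.126 × (1 − 0.47)/(1 − 0.0671) = 0.126 × 0.5681 = 0.0716 km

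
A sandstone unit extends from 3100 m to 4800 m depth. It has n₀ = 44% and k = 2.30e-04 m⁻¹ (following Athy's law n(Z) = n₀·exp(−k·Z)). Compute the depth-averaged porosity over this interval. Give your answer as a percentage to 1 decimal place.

Working in km (1 km = 1000 m; k in km⁻¹ = k in m⁻¹ × 1000):
⟨n⟩ = (1/(Z₂−Z₁)) ∫ n₀ e^(−kZ) dZ = n₀·(e^(−k·Z₁) − e^(−k·Z₂)) / (k·(Z₂−Z₁))
e^(−0.23×3.1) = 0.4902; e^(−0.23×4.8) = 0.3315
⟨n⟩ = 0.44 × (0.4902 − 0.3315) / (0.23 × 1.7) = 0.44 × 0.4057 = 0.1785

17.9%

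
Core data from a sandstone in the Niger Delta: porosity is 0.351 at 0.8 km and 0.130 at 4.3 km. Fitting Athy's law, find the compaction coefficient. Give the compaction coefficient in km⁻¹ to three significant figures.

0.284 km⁻¹

Athy: phi(z) = phi₀ e^(−cz) ⇒ phi₁/phi₂ = e^{c(z₂−z₁)} ⇒ c = ln(phi₁/phi₂)/(z₂−z₁)
c = ln(0.351/0.13) / (4.3 − 0.8) = ln(2.7) / 3.5 = 0.9933 / 3.5 = 0.2838 km⁻¹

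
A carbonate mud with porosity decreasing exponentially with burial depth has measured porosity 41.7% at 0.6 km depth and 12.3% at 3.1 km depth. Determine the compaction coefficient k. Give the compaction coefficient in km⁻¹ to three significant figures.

Athy: φ(d) = φ₀ e^(−kd) ⇒ φ₁/φ₂ = e^{k(d₂−d₁)} ⇒ k = ln(φ₁/φ₂)/(d₂−d₁)
k = ln(0.417/0.123) / (3.1 − 0.6) = ln(3.39) / 2.5 = 1.2209 / 2.5 = 0.4884 km⁻¹

0.488 km⁻¹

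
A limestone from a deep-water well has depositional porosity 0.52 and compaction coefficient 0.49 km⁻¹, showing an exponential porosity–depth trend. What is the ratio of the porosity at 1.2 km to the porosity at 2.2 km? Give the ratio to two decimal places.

φ(Z₁)/φ(Z₂) = e^(−k·Z₁)/e^(−k·Z₂) = e^{k(Z₂−Z₁)}
= exp(0.49 × 1) = exp(0.49) = 1.6323

1.63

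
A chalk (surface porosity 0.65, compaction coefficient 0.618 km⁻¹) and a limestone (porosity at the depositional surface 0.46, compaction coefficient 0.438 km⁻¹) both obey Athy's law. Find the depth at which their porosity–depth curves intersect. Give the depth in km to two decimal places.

Set n₀ₐ e^(−βₐd) = n₀ᵦ e^(−βᵦd) ⇒ ln(n₀ₐ/n₀ᵦ) = (βₐ − βᵦ)·d
d = ln(0.65/0.46) / (0.618 − 0.438) = 0.3457 / 0.18 = 1.921 km

1.92 km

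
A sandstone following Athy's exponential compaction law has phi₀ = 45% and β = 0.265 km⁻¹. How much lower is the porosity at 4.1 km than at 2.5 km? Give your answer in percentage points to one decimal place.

8.0 percentage points

phi(2.5) = 0.45·e^(−0.265×2.5) = 0.2320
phi(4.1) = 0.45·e^(−0.265×4.1) = 0.1518
Δphi = 0.2320 − 0.1518 = 0.0802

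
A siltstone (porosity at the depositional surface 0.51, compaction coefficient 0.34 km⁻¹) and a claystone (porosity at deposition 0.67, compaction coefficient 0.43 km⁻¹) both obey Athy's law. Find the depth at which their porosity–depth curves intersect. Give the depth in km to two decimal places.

Set phi₀ₐ e^(−cₐz) = phi₀ᵦ e^(−cᵦz) ⇒ ln(phi₀ₐ/phi₀ᵦ) = (cₐ − cᵦ)·z
z = ln(0.51/0.67) / (0.34 − 0.43) = -0.2729 / -0.09 = 3.032 km

3.03 km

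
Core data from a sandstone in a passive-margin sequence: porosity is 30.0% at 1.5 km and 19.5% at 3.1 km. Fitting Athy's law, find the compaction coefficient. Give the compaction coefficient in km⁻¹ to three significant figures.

Athy: φ(d) = φ₀ e^(−cd) ⇒ φ₁/φ₂ = e^{c(d₂−d₁)} ⇒ c = ln(φ₁/φ₂)/(d₂−d₁)
c = ln(0.3/0.195) / (3.1 − 1.5) = ln(1.538) / 1.6 = 0.4308 / 1.6 = 0.2692 km⁻¹

0.269 km⁻¹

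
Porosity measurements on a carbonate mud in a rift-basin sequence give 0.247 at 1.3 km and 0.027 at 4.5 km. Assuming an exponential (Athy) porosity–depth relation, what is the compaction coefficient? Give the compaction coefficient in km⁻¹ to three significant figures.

Athy: φ(d) = φ₀ e^(−βd) ⇒ φ₁/φ₂ = e^{β(d₂−d₁)} ⇒ β = ln(φ₁/φ₂)/(d₂−d₁)
β = ln(0.247/0.027) / (4.5 − 1.3) = ln(9.148) / 3.2 = 2.2136 / 3.2 = 0.6917 km⁻¹

0.692 km⁻¹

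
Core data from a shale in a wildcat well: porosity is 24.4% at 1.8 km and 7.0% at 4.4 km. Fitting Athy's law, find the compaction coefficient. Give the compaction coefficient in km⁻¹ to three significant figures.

Athy: φ(z) = φ₀ e^(−βz) ⇒ φ₁/φ₂ = e^{β(z₂−z₁)} ⇒ β = ln(φ₁/φ₂)/(z₂−z₁)
β = ln(0.244/0.07) / (4.4 − 1.8) = ln(3.486) / 2.6 = 1.2487 / 2.6 = 0.4803 km⁻¹

0.480 km⁻¹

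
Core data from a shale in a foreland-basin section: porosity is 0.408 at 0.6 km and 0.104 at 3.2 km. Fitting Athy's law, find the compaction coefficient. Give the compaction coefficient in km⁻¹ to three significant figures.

Athy: n(Z) = n₀ e^(−βZ) ⇒ n₁/n₂ = e^{β(Z₂−Z₁)} ⇒ β = ln(n₁/n₂)/(Z₂−Z₁)
β = ln(0.408/0.104) / (3.2 − 0.6) = ln(3.923) / 2.6 = 1.3669 / 2.6 = 0.5257 km⁻¹

0.526 km⁻¹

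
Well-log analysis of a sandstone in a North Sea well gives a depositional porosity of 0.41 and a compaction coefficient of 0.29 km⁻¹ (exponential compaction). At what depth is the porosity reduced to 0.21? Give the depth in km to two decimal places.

Invert Athy's law: Z = ln(n₀/n) / c
Z = ln(0.41/0.21) / 0.29 = ln(1.952) / 0.29 = 0.6690 / 0.29 = 2.307 km

2.31 km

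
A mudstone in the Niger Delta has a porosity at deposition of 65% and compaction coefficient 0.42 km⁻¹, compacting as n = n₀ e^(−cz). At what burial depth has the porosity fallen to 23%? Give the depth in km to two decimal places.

2.47 km

Invert Athy's law: z = ln(n₀/n) / c
z = ln(0.65/0.23) / 0.42 = ln(2.826) / 0.42 = 1.0389 / 0.42 = 2.474 km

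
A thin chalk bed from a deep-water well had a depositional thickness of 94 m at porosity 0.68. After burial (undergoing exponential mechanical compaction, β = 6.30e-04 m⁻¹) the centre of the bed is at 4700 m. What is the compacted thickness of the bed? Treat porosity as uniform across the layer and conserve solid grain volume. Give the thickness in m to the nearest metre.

31 m

Working in km (1 km = 1000 m; β in km⁻¹ = β in m⁻¹ × 1000):
Porosity at 4.7 km: n = 0.68·exp(−0.63×4.7) = 0.0352
Solid-volume conservation: h(1−n) = h₀(1−n₀) ⇒ h = h₀·(1−n₀)/(1−n)
h = 0.094 × (1 − 0.68)/(1 − 0.0352) = 0.094 × 0.3317 = 0.0312 km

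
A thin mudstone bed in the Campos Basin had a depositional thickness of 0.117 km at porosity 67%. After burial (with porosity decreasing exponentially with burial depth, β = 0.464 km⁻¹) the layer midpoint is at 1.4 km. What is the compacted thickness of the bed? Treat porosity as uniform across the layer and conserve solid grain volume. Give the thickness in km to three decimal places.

0.059 km

Porosity at 1.4 km: phi = 0.67·exp(−0.464×1.4) = 0.3499
Solid-volume conservation: h(1−phi) = h₀(1−phi₀) ⇒ h = h₀·(1−phi₀)/(1−phi)
h = 0.117 × (1 − 0.67)/(1 − 0.3499) = 0.117 × 0.5076 = 0.0594 km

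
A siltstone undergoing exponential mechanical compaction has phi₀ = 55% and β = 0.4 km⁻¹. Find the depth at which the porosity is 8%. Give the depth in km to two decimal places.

Invert Athy's law: z = ln(phi₀/phi) / β
z = ln(0.55/0.08) / 0.4 = ln(6.875) / 0.4 = 1.9279 / 0.4 = 4.820 km

4.82 km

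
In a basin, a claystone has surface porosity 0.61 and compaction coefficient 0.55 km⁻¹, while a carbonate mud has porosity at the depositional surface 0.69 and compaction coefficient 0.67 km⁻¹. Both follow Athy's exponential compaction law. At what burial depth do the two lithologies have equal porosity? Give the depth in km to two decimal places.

Set n₀ₐ e^(−cₐd) = n₀ᵦ e^(−cᵦd) ⇒ ln(n₀ₐ/n₀ᵦ) = (cₐ − cᵦ)·d
d = ln(0.61/0.69) / (0.55 − 0.67) = -0.1232 / -0.12 = 1.027 km

1.03 km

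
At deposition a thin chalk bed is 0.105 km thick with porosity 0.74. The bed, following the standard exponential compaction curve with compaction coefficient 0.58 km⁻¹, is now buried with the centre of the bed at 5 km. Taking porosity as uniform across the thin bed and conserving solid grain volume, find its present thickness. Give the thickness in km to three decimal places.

0.028 km

Porosity at 5 km: φ = 0.74·exp(−0.58×5) = 0.0407
Solid-volume conservation: h(1−φ) = h₀(1−φ₀) ⇒ h = h₀·(1−φ₀)/(1−φ)
h = 0.105 × (1 − 0.74)/(1 − 0.0407) = 0.105 × 0.2710 = 0.0285 km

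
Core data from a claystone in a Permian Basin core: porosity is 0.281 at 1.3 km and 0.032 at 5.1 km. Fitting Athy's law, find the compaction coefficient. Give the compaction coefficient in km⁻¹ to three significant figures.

Athy: phi(d) = phi₀ e^(−βd) ⇒ phi₁/phi₂ = e^{β(d₂−d₁)} ⇒ β = ln(phi₁/phi₂)/(d₂−d₁)
β = ln(0.281/0.032) / (5.1 − 1.3) = ln(8.781) / 3.8 = 2.1726 / 3.8 = 0.5717 km⁻¹

0.572 km⁻¹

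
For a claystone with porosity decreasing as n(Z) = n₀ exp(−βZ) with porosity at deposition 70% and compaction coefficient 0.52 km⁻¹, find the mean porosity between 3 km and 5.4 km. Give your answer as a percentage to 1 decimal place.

8.4%

⟨n⟩ = (1/(Z₂−Z₁)) ∫ n₀ e^(−βZ) dZ = n₀·(e^(−β·Z₁) − e^(−β·Z₂)) / (β·(Z₂−Z₁))
e^(−0.52×3) = 0.2101; e^(−0.52×5.4) = 0.0603
⟨n⟩ = 0.7 × (0.2101 − 0.0603) / (0.52 × 2.4) = 0.7 × 0.1200 = 0.0840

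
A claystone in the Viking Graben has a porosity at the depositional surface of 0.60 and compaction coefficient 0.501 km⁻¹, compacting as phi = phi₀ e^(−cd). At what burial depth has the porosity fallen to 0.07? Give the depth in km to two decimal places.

4.29 km

Invert Athy's law: d = ln(phi₀/phi) / c
d = ln(0.6/0.07) / 0.501 = ln(8.571) / 0.501 = 2.1484 / 0.501 = 4.288 km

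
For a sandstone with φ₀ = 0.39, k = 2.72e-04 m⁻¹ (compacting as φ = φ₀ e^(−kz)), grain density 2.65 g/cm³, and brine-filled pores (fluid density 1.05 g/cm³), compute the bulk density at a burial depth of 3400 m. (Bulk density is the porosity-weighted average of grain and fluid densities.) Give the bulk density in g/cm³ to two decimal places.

2.40 g/cm³

Working in km (1 km = 1000 m; k in km⁻¹ = k in m⁻¹ × 1000):
Porosity at depth: φ = 0.39·exp(−0.272×3.4) = 0.39×0.3966 = 0.1547
Bulk density: ρ_b = (1−φ)ρ_g + φ·ρ_f = 0.8453×2.65 + 0.1547×1.05
       = 2.240 + 0.162 = 2.403 g/cm³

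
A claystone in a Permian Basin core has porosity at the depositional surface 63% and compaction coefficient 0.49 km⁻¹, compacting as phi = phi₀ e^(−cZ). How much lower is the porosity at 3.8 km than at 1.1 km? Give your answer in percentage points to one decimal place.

27.0 percentage points

phi(1.1) = 0.63·e^(−0.49×1.1) = 0.3675
phi(3.8) = 0.63·e^(−0.49×3.8) = 0.0979
Δphi = 0.3675 − 0.0979 = 0.2696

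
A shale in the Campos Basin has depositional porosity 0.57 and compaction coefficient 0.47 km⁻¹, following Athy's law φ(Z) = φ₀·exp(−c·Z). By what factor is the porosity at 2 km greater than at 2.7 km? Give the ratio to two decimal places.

1.39

φ(Z₁)/φ(Z₂) = e^(−c·Z₁)/e^(−c·Z₂) = e^{c(Z₂−Z₁)}
= exp(0.47 × 0.7) = exp(0.329) = 1.3896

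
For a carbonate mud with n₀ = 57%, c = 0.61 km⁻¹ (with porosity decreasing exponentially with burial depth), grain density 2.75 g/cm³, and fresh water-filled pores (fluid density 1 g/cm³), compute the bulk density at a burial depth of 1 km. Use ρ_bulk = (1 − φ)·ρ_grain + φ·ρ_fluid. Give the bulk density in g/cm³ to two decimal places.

Porosity at depth: n = 0.57·exp(−0.61×1) = 0.57×0.5434 = 0.3097
Bulk density: ρ_b = (1−n)ρ_g + n·ρ_f = 0.6903×2.75 + 0.3097×1
       = 1.898 + 0.310 = 2.208 g/cm³

2.21 g/cm³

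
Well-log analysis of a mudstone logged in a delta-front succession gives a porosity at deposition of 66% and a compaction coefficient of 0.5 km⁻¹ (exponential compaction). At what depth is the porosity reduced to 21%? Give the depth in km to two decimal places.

2.29 km

Invert Athy's law: Z = ln(n₀/n) / c
Z = ln(0.66/0.21) / 0.5 = ln(3.143) / 0.5 = 1.1451 / 0.5 = 2.290 km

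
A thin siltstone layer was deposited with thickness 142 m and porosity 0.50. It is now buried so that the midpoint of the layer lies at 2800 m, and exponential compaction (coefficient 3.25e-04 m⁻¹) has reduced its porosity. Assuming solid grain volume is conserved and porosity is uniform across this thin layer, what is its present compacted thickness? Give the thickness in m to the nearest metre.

89 m

Working in km (1 km = 1000 m; k in km⁻¹ = k in m⁻¹ × 1000):
Porosity at 2.8 km: phi = 0.5·exp(−0.325×2.8) = 0.2013
Solid-volume conservation: h(1−phi) = h₀(1−phi₀) ⇒ h = h₀·(1−phi₀)/(1−phi)
h = 0.142 × (1 − 0.5)/(1 − 0.2013) = 0.142 × 0.6260 = 0.0889 km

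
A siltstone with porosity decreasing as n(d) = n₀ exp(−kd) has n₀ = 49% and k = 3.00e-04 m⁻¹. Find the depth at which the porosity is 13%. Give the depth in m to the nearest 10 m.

Working in km (1 km = 1000 m; k in km⁻¹ = k in m⁻¹ × 1000):
Invert Athy's law: d = ln(n₀/n) / k
d = ln(0.49/0.13) / 0.3 = ln(3.769) / 0.3 = 1.3269 / 0.3 = 4.423 km

4420 m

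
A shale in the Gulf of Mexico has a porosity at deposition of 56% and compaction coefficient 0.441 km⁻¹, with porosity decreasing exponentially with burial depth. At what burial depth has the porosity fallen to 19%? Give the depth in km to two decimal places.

Invert Athy's law: z = ln(n₀/n) / β
z = ln(0.56/0.19) / 0.441 = ln(2.947) / 0.441 = 1.0809 / 0.441 = 2.451 km

2.45 km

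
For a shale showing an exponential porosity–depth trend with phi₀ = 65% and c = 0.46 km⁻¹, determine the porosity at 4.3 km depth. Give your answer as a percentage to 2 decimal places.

phi = phi₀·exp(−c·d) = 0.65 × exp(−0.46 × 4.3) = 0.65 × exp(−1.978)
  = 0.65 × 0.1383 = 0.0899

8.99%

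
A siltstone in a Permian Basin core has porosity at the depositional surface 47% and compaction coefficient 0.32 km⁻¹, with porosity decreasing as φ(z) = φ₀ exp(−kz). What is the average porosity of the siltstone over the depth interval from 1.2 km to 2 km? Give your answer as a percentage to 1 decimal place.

⟨φ⟩ = (1/(z₂−z₁)) ∫ φ₀ e^(−kz) dz = φ₀·(e^(−k·z₁) − e^(−k·z₂)) / (k·(z₂−z₁))
e^(−0.32×1.2) = 0.6811; e^(−0.32×2) = 0.5273
⟨φ⟩ = 0.47 × (0.6811 − 0.5273) / (0.32 × 0.8) = 0.47 × 0.6009 = 0.2824

28.2%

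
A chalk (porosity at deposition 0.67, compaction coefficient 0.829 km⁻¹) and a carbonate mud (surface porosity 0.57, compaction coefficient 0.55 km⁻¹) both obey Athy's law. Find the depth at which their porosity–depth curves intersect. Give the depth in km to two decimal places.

Set φ₀ₐ e^(−cₐd) = φ₀ᵦ e^(−cᵦd) ⇒ ln(φ₀ₐ/φ₀ᵦ) = (cₐ − cᵦ)·d
d = ln(0.67/0.57) / (0.829 − 0.55) = 0.1616 / 0.279 = 0.579 km

0.58 km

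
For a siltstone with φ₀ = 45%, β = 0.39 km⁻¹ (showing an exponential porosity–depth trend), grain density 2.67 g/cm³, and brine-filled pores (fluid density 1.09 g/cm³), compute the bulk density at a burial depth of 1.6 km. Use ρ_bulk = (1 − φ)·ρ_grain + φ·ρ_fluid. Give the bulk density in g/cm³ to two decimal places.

2.29 g/cm³

Porosity at depth: φ = 0.45·exp(−0.39×1.6) = 0.45×0.5358 = 0.2411
Bulk density: ρ_b = (1−φ)ρ_g + φ·ρ_f = 0.7589×2.67 + 0.2411×1.09
       = 2.026 + 0.263 = 2.289 g/cm³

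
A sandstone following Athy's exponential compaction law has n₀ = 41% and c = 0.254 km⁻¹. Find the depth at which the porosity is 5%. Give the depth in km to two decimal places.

8.28 km

Invert Athy's law: d = ln(n₀/n) / c
d = ln(0.41/0.05) / 0.254 = ln(8.2) / 0.254 = 2.1041 / 0.254 = 8.284 km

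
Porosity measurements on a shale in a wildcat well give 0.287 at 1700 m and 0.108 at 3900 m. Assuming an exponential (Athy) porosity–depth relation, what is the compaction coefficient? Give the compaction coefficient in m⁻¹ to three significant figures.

0.000444 m⁻¹

Working in km (1 km = 1000 m; k in km⁻¹ = k in m⁻¹ × 1000):
Athy: n(d) = n₀ e^(−kd) ⇒ n₁/n₂ = e^{k(d₂−d₁)} ⇒ k = ln(n₁/n₂)/(d₂−d₁)
k = ln(0.287/0.108) / (3.9 − 1.7) = ln(2.657) / 2.2 = 0.9774 / 2.2 = 0.4443 km⁻¹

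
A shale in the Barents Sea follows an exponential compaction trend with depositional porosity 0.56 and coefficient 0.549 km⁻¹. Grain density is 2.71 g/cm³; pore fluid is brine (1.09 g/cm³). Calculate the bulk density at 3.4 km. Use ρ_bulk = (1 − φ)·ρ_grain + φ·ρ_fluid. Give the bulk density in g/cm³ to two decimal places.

2.57 g/cm³

Porosity at depth: phi = 0.56·exp(−0.549×3.4) = 0.56×0.1546 = 0.0866
Bulk density: ρ_b = (1−phi)ρ_g + phi·ρ_f = 0.9134×2.71 + 0.0866×1.09
       = 2.475 + 0.094 = 2.570 g/cm³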